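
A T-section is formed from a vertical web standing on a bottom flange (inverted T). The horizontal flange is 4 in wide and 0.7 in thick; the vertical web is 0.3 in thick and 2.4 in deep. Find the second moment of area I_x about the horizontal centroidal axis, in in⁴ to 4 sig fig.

Break the section into simple shapes (no overlaps), measuring from the bottom-left corner of the bounding box.
Flange: 4 × 0.7, A = 2.8 in², y = 0.35 in, Ī = 0.114333 in⁴.
Web: 0.3 × 2.4, A = 0.72 in², y = 1.9 in, Ī = 0.3456 in⁴.
Centroid: ȳ = ΣA·y / ΣA = 0.667045 in.
Transfer each piece to the horizontal centroidal axis using Ī + A·d² with d = y − 0.667045:
  flange: d = -0.317045 in → contributes +0.395783 in⁴
  web: d = 1.23295 in → contributes +1.44013 in⁴
Total I = 1.83591 in⁴.

I_x ≈ 1.836 in⁴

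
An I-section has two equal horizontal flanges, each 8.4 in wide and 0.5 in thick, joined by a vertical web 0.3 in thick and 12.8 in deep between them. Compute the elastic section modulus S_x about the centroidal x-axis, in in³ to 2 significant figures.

Decompose the section into non-overlapping parts with the origin at the bottom-left of its bounding rectangle.
Bottom flange: 8.4 × 0.5, A = 4.2 in², y = 0.25 in, Ī = 0.0875 in⁴.
Web: 0.3 × 12.8, A = 3.84 in², y = 6.9 in, Ī = 52.43 in⁴.
Top flange: 8.4 × 0.5, A = 4.2 in², y = 13.55 in, Ī = 0.0875 in⁴.
By symmetry the centroid is at mid-height, ȳ = 6.9 in.
Transfer each piece to the centroidal x-axis using Ī + A·d² with d = y − 6.9:
  bottom flange: d = -6.65 in → contributes +185.8 in⁴
  web: d = 0 in → contributes +52.43 in⁴
  top flange: d = 6.65 in → contributes +185.8 in⁴
Total I = 424.1 in⁴.
Extreme fibre distance c = 6.9 in; S = I/c = 61.46 in³.

S_x ≈ 61 in³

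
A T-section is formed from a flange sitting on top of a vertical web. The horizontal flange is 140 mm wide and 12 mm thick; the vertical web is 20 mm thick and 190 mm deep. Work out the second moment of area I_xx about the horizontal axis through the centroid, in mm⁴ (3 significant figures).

I_xx ≈ 2.33 × 10⁷ mm⁴

Treat the section as a set of non-overlapping primitives; coordinates are from the bounding-box lower-left.
Flange: 140 × 12, A = 1 680 mm², y = 196 mm, Ī = 20 160 mm⁴.
Web: 20 × 190, A = 3 800 mm², y = 95 mm, Ī = 11 431 667 mm⁴.
Centroid: ȳ = ΣA·y / ΣA = 125.96 mm.
Transfer each piece to the horizontal axis through the centroid using Ī + A·d² with d = y − 125.96:
  flange: d = 70.036 mm → contributes +8 260 746 mm⁴
  web: d = -30.964 mm → contributes +15 074 873 mm⁴
Total I = 23 335 619 mm⁴.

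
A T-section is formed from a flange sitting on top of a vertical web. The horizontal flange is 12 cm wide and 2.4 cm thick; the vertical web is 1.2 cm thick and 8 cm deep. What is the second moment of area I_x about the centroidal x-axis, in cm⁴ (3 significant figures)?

I_x ≈ 260 cm⁴

Treat the section as a set of non-overlapping primitives; coordinates are from the bounding-box lower-left.
Flange: 12 × 2.4, A = 28.8 cm², y = 9.2 cm, Ī = 13.824 cm⁴.
Web: 1.2 × 8, A = 9.6 cm², y = 4 cm, Ī = 51.2 cm⁴.
Centroid: ȳ = ΣA·y / ΣA = 7.9 cm.
Transfer each piece to the centroidal x-axis using Ī + A·d² with d = y − 7.9:
  flange: d = 1.3 cm → contributes +62.496 cm⁴
  web: d = -3.9 cm → contributes +197.22 cm⁴
Total I = 259.71 cm⁴.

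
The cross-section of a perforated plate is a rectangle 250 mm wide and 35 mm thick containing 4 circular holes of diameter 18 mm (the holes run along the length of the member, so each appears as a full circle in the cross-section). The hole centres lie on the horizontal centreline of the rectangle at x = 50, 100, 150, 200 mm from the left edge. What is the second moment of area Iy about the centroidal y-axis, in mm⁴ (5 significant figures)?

Iy ≈ 4.2371 × 10⁷ mm⁴

Treat the section as a set of non-overlapping primitives; coordinates are from the bounding-box lower-left.
Plate: 250 × 35, A = 8 750 mm², x = 125 mm, Ī = 45 572 917 mm⁴.
Hole 1 (subtracted): ⌀18, A = 254.469 mm², x = 50 mm, Ī = 5152.997 mm⁴.
Hole 2 (subtracted): ⌀18, A = 254.469 mm², x = 100 mm, Ī = 5152.997 mm⁴.
Hole 3 (subtracted): ⌀18, A = 254.469 mm², x = 150 mm, Ī = 5152.997 mm⁴.
Hole 4 (subtracted): ⌀18, A = 254.469 mm², x = 200 mm, Ī = 5152.997 mm⁴.
By symmetry the centroid is at mid-width, x̄ = 125 mm.
Transfer each piece to the centroidal y-axis using Ī + A·d² with d = x − 125:
  plate: d = 0 mm → contributes +45 572 917 mm⁴
  hole 1: d = -75 mm → contributes −1 436 541 mm⁴
  hole 2: d = -25 mm → contributes −164196.1 mm⁴
  hole 3: d = 25 mm → contributes −164196.1 mm⁴
  hole 4: d = 75 mm → contributes −1 436 541 mm⁴
Total I = 42 371 442 mm⁴.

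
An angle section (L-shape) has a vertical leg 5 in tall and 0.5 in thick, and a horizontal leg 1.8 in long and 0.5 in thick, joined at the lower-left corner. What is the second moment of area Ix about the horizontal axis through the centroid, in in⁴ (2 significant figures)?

Ix ≈ 7.8 in⁴

Split into non-overlapping primitives; take the origin at the lower-left of the bounding box.
Vertical leg: 0.5 × 5, A = 2.5 in², y = 2.5 in, Ī = 5.208 in⁴.
Horizontal leg (remainder): 1.3 × 0.5, A = 0.65 in², y = 0.25 in, Ī = 0.01354 in⁴.
Centroid: ȳ = ΣA·y / ΣA = 2.036 in.
Transfer each piece to the horizontal axis through the centroid using Ī + A·d² with d = y − 2.036:
  vertical leg: d = 0.4643 in → contributes +5.747 in⁴
  horizontal leg (remainder): d = -1.786 in → contributes +2.086 in⁴
Total I = 7.833 in⁴.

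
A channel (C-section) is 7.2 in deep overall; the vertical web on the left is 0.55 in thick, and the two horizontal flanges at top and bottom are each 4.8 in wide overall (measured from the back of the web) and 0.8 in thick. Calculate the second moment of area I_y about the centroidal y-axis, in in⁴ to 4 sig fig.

Break the section into simple shapes (no overlaps), measuring from the bottom-left corner of the bounding box.
Web: 0.55 × 7.2, A = 3.96 in², x = 0.275 in, Ī = 0.099825 in⁴.
Top flange (beyond web): 4.25 × 0.8, A = 3.4 in², x = 2.675 in, Ī = 5.11771 in⁴.
Bottom flange (beyond web): 4.25 × 0.8, A = 3.4 in², x = 2.675 in, Ī = 5.11771 in⁴.
Centroid: x̄ = ΣA·x / ΣA = 1.79173 in.
Transfer each piece to the centroidal y-axis using Ī + A·d² with d = x − 1.79173:
  web: d = -1.51673 in → contributes +9.20967 in⁴
  top flange (beyond web): d = 0.883271 in → contributes +7.77028 in⁴
  bottom flange (beyond web): d = 0.883271 in → contributes +7.77028 in⁴
Total I = 24.7502 in⁴.

I_y ≈ 24.75 in⁴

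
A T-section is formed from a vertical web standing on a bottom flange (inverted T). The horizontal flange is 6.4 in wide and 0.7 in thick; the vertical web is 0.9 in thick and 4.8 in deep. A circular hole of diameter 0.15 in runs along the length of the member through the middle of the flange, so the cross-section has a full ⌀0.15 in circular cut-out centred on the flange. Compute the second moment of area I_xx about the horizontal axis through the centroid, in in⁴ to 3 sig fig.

Treat the section as a set of non-overlapping primitives; coordinates are from the bounding-box lower-left.
Flange: 6.4 × 0.7, A = 4.48 in², y = 0.35 in, Ī = 0.18293 in⁴.
Web: 0.9 × 4.8, A = 4.32 in², y = 3.1 in, Ī = 8.2944 in⁴.
Hole (subtracted): ⌀0.15, A = 0.017671 in², y = 0.35 in, Ī = 0.00002485 in⁴.
Centroid: ȳ = ΣA·y / ΣA = 1.7027 in.
Transfer each piece to the horizontal axis through the centroid using Ī + A·d² with d = y − 1.7027:
  flange: d = -1.3527 in → contributes +8.3806 in⁴
  web: d = 1.3973 in → contributes +16.729 in⁴
  hole: d = -1.3527 in → contributes −0.032361 in⁴
Total I = 25.077 in⁴.

I_xx ≈ 25.1 in⁴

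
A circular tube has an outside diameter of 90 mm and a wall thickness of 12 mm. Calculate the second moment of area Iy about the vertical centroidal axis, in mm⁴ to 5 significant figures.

Break the section into simple shapes (no overlaps), measuring from the bottom-left corner of the bounding box.
Outer circle: ⌀90, A = 6361.725 mm², x = 45 mm, Ī = 3 220 623 mm⁴.
Bore (subtracted): ⌀66, A = 3421.194 mm², x = 45 mm, Ī = 931420.2 mm⁴.
By symmetry the centroid is at mid-width, x̄ = 45 mm.
All pieces are centred on the vertical centroidal axis, so I = ΣĪ (holes subtracted) = 2 289 203 mm⁴.

Iy ≈ 2.2892 × 10⁶ mm⁴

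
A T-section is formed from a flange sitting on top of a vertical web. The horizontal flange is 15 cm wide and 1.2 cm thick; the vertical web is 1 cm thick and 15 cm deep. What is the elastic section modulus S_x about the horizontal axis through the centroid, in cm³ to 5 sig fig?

Treat the section as a set of non-overlapping primitives; coordinates are from the bounding-box lower-left.
Flange: 15 × 1.2, A = 18 cm², y = 15.6 cm, Ī = 2.16 cm⁴.
Web: 1 × 15, A = 15 cm², y = 7.5 cm, Ī = 281.25 cm⁴.
Centroid: ȳ = ΣA·y / ΣA = 11.91818 cm.
Transfer each piece to the horizontal axis through the centroid using Ī + A·d² with d = y − 11.91818:
  flange: d = 3.681818 cm → contributes +246.1641 cm⁴
  web: d = -4.418182 cm → contributes +574.055 cm⁴
Total I = 820.2191 cm⁴.
Extreme fibre distance c = 11.91818 cm; S = I/c = 68.82082 cm³.

S_x ≈ 68.821 cm³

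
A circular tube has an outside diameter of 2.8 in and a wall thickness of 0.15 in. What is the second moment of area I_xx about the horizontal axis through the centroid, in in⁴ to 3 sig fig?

Split into non-overlapping primitives; take the origin at the lower-left of the bounding box.
Outer circle: ⌀2.8, A = 6.1575 in², y = 1.4 in, Ī = 3.0172 in⁴.
Bore (subtracted): ⌀2.5, A = 4.9087 in², y = 1.4 in, Ī = 1.9175 in⁴.
By symmetry the centroid is at mid-height, ȳ = 1.4 in.
All pieces are centred on the horizontal axis through the centroid, so I = ΣĪ (holes subtracted) = 1.0997 in⁴.

I_xx ≈ 1.10 in⁴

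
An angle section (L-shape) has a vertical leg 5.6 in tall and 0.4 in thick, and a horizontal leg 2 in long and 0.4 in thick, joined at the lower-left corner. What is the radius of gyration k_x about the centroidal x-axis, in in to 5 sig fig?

Break the section into simple shapes (no overlaps), measuring from the bottom-left corner of the bounding box.
Vertical leg: 0.4 × 5.6, A = 2.24 in², y = 2.8 in, Ī = 5.853867 in⁴.
Horizontal leg (remainder): 1.6 × 0.4, A = 0.64 in², y = 0.2 in, Ī = 0.008533333 in⁴.
Centroid: ȳ = ΣA·y / ΣA = 2.222222 in.
Transfer each piece to the centroidal x-axis using Ī + A·d² with d = y − 2.222222:
  vertical leg: d = 0.5777778 in → contributes +6.60164 in⁴
  horizontal leg (remainder): d = -2.022222 in → contributes +2.625738 in⁴
Total I = 9.227378 in⁴.
Radius of gyration: k = √(I/A) = √(9.227378 / 2.88) = 1.789958 in.

k_x ≈ 1.7900 in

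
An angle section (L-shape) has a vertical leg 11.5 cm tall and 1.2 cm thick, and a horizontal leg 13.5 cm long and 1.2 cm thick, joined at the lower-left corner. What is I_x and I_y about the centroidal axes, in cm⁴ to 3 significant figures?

I_x ≈ 343 cm⁴, I_y ≈ 513 cm⁴

Decompose the section into non-overlapping parts with the origin at the bottom-left of its bounding rectangle.
Vertical leg: 1.2 × 11.5, A = 13.8 cm², y = 5.75 cm, Ī = 152.09 cm⁴.
Horizontal leg (remainder): 12.3 × 1.2, A = 14.76 cm², y = 0.6 cm, Ī = 1.7712 cm⁴.
Centroid: ȳ = ΣA·y / ΣA = 3.0884 cm.
Transfer each piece to the centroidal x-axis using Ī + A·d² with d = y − 3.0884:
  vertical leg: d = 2.6616 cm → contributes +249.84 cm⁴
  horizontal leg (remainder): d = -2.4884 cm → contributes +93.17 cm⁴
Total I = 343.02 cm⁴.
For the y-axis: x̄ = 4.0884 cm.
Repeating about the centroidal y-axis gives I_y = 512.69 cm⁴.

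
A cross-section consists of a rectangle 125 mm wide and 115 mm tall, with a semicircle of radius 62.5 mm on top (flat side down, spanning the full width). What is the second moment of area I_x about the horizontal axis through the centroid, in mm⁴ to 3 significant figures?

Decompose the section into non-overlapping parts with the origin at the bottom-left of its bounding rectangle.
Rectangular body: 125 × 115, A = 14 375 mm², y = 57.5 mm, Ī = 15 842 448 mm⁴.
Semicircular cap: semicircle r = 62.5, A = 6135.9 mm², y = 141.53 mm, Ī = 1 674 758 mm⁴.
Centroid: ȳ = ΣA·y / ΣA = 82.637 mm.
Transfer each piece to the horizontal axis through the centroid using Ī + A·d² with d = y − 82.637:
  rectangular body: d = -25.137 mm → contributes +24 925 312 mm⁴
  semicircular cap: d = 58.889 mm → contributes +22 953 736 mm⁴
Total I = 47 879 048 mm⁴.

I_x ≈ 4.79 × 10⁷ mm⁴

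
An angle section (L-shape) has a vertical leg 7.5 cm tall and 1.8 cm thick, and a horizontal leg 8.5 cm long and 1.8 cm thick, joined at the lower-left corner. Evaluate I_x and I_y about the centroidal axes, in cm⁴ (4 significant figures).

I_x ≈ 118.3 cm⁴, I_y ≈ 163.8 cm⁴

Treat the section as a set of non-overlapping primitives; coordinates are from the bounding-box lower-left.
Vertical leg: 1.8 × 7.5, A = 13.5 cm², y = 3.75 cm, Ī = 63.2813 cm⁴.
Horizontal leg (remainder): 6.7 × 1.8, A = 12.06 cm², y = 0.9 cm, Ī = 3.2562 cm⁴.
Centroid: ȳ = ΣA·y / ΣA = 2.40528 cm.
Transfer each piece to the centroidal x-axis using Ī + A·d² with d = y − 2.40528:
  vertical leg: d = 1.34472 cm → contributes +87.6929 cm⁴
  horizontal leg (remainder): d = -1.50528 cm → contributes +30.5826 cm⁴
Total I = 118.275 cm⁴.
For the y-axis: x̄ = 2.90528 cm.
Repeating about the centroidal y-axis gives I_y = 163.812 cm⁴.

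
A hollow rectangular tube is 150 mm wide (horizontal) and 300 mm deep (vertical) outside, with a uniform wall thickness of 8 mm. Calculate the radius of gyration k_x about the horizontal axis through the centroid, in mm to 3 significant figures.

Treat the section as a set of non-overlapping primitives; coordinates are from the bounding-box lower-left.
Outer rectangle: 150 × 300, A = 45 000 mm², y = 150 mm, Ī = 337 500 000 mm⁴.
Inner void (subtracted): 134 × 284, A = 38 056 mm², y = 150 mm, Ī = 255 787 061 mm⁴.
By symmetry the centroid is at mid-height, ȳ = 150 mm.
All pieces are centred on the horizontal axis through the centroid, so I = ΣĪ (holes subtracted) = 81 712 939 mm⁴.
Radius of gyration: k = √(I/A) = √(81 712 939 / 6 944) = 108.48 mm.

k_x ≈ 108 mm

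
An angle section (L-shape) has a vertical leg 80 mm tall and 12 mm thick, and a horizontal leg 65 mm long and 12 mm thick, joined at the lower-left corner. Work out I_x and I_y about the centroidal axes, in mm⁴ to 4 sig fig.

I_x ≈ 9.619 × 10⁵ mm⁴, I_y ≈ 5.645 × 10⁵ mm⁴

Treat the section as a set of non-overlapping primitives; coordinates are from the bounding-box lower-left.
Vertical leg: 12 × 80, A = 960 mm², y = 40 mm, Ī = 512 000 mm⁴.
Horizontal leg (remainder): 53 × 12, A = 636 mm², y = 6 mm, Ī = 7 632 mm⁴.
Centroid: ȳ = ΣA·y / ΣA = 26.4511 mm.
Transfer each piece to the centroidal x-axis using Ī + A·d² with d = y − 26.4511:
  vertical leg: d = 13.5489 mm → contributes +688 229 mm⁴
  horizontal leg (remainder): d = -20.4511 mm → contributes +273 638 mm⁴
Total I = 961 867 mm⁴.
For the y-axis: x̄ = 18.9511 mm.
Repeating about the centroidal y-axis gives I_y = 564 472 mm⁴.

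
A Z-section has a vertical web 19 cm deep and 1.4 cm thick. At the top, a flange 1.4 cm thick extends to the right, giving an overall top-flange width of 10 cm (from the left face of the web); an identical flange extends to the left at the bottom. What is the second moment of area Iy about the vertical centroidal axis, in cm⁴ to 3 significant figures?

Split into non-overlapping primitives; take the origin at the lower-left of the bounding box.
Web: 1.4 × 19, A = 26.6 cm², x = 9.3 cm, Ī = 4.3447 cm⁴.
Top flange (beyond web): 8.6 × 1.4, A = 12.04 cm², x = 14.3 cm, Ī = 74.207 cm⁴.
Bottom flange (beyond web): 8.6 × 1.4, A = 12.04 cm², x = 4.3 cm, Ī = 74.207 cm⁴.
Centroid: x̄ = ΣA·x / ΣA = 9.3 cm.
Transfer each piece to the vertical centroidal axis using Ī + A·d² with d = x − 9.3:
  web: d = 0 cm → contributes +4.3447 cm⁴
  top flange (beyond web): d = 5 cm → contributes +375.21 cm⁴
  bottom flange (beyond web): d = -5 cm → contributes +375.21 cm⁴
Total I = 754.76 cm⁴.

Iy ≈ 755 cm⁴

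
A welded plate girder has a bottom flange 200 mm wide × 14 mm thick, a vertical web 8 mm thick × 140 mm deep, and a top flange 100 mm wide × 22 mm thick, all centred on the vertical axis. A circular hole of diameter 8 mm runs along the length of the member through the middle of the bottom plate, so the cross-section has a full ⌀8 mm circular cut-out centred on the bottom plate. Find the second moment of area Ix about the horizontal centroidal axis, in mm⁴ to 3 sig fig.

Ix ≈ 3.25 × 10⁷ mm⁴

Treat the section as a set of non-overlapping primitives; coordinates are from the bounding-box lower-left.
Bottom plate: 200 × 14, A = 2 800 mm², y = 7 mm, Ī = 45 733 mm⁴.
Web plate: 8 × 140, A = 1 120 mm², y = 84 mm, Ī = 1 829 333 mm⁴.
Top plate: 100 × 22, A = 2 200 mm², y = 165 mm, Ī = 88 733 mm⁴.
Hole (subtracted): ⌀8, A = 50.265 mm², y = 7 mm, Ī = 201.06 mm⁴.
Centroid: ȳ = ΣA·y / ΣA = 78.476 mm.
Transfer each piece to the horizontal centroidal axis using Ī + A·d² with d = y − 78.476:
  bottom plate: d = -71.476 mm → contributes +14 350 403 mm⁴
  web plate: d = 5.5241 mm → contributes +1 863 510 mm⁴
  top plate: d = 86.524 mm → contributes +16 558 841 mm⁴
  hole: d = -71.476 mm → contributes −256 998 mm⁴
Total I = 32 515 756 mm⁴.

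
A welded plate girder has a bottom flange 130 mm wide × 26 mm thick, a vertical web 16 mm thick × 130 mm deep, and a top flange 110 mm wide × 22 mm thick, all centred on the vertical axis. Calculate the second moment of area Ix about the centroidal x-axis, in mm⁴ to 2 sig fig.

Ix ≈ 3.7 × 10⁷ mm⁴

Split into non-overlapping primitives; take the origin at the lower-left of the bounding box.
Bottom plate: 130 × 26, A = 3 380 mm², y = 13 mm, Ī = 190 407 mm⁴.
Web plate: 16 × 130, A = 2 080 mm², y = 91 mm, Ī = 2 929 333 mm⁴.
Top plate: 110 × 22, A = 2 420 mm², y = 167 mm, Ī = 97 607 mm⁴.
Centroid: ȳ = ΣA·y / ΣA = 80.88 mm.
Transfer each piece to the centroidal x-axis using Ī + A·d² with d = y − 80.88:
  bottom plate: d = -67.88 mm → contributes +15 765 905 mm⁴
  web plate: d = 10.12 mm → contributes +3 142 219 mm⁴
  top plate: d = 86.12 mm → contributes +18 044 556 mm⁴
Total I = 36 952 679 mm⁴.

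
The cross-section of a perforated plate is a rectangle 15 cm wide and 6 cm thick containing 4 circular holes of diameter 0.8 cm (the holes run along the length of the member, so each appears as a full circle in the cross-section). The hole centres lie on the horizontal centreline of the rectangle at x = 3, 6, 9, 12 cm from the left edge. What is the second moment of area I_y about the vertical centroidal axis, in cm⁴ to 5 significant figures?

Split into non-overlapping primitives; take the origin at the lower-left of the bounding box.
Plate: 15 × 6, A = 90 cm², x = 7.5 cm, Ī = 1687.5 cm⁴.
Hole 1 (subtracted): ⌀0.8, A = 0.5026548 cm², x = 3 cm, Ī = 0.02010619 cm⁴.
Hole 2 (subtracted): ⌀0.8, A = 0.5026548 cm², x = 6 cm, Ī = 0.02010619 cm⁴.
Hole 3 (subtracted): ⌀0.8, A = 0.5026548 cm², x = 9 cm, Ī = 0.02010619 cm⁴.
Hole 4 (subtracted): ⌀0.8, A = 0.5026548 cm², x = 12 cm, Ī = 0.02010619 cm⁴.
By symmetry the centroid is at mid-width, x̄ = 7.5 cm.
Transfer each piece to the vertical centroidal axis using Ī + A·d² with d = x − 7.5:
  plate: d = 0 cm → contributes +1687.5 cm⁴
  hole 1: d = -4.5 cm → contributes −10.19887 cm⁴
  hole 2: d = -1.5 cm → contributes −1.15108 cm⁴
  hole 3: d = 1.5 cm → contributes −1.15108 cm⁴
  hole 4: d = 4.5 cm → contributes −10.19887 cm⁴
Total I = 1664.8 cm⁴.

I_y ≈ 1664.8 cm⁴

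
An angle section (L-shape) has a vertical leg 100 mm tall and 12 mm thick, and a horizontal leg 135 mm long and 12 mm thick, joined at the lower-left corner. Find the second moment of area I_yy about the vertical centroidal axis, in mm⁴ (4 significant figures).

I_yy ≈ 4.891 × 10⁶ mm⁴

Break the section into simple shapes (no overlaps), measuring from the bottom-left corner of the bounding box.
Vertical leg: 12 × 100, A = 1 200 mm², x = 6 mm, Ī = 14 400 mm⁴.
Horizontal leg (remainder): 123 × 12, A = 1 476 mm², x = 73.5 mm, Ī = 1 860 867 mm⁴.
Centroid: x̄ = ΣA·x / ΣA = 43.2309 mm.
Transfer each piece to the vertical centroidal axis using Ī + A·d² with d = x − 43.2309:
  vertical leg: d = -37.2309 mm → contributes +1 677 772 mm⁴
  horizontal leg (remainder): d = 30.2691 mm → contributes +3 213 202 mm⁴
Total I = 4 890 973 mm⁴.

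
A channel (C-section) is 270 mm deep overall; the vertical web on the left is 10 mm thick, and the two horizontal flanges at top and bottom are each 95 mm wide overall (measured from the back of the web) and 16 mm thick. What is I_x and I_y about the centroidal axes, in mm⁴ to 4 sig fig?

I_x ≈ 6.033 × 10⁷ mm⁴, I_y ≈ 4.717 × 10⁶ mm⁴

Decompose the section into non-overlapping parts with the origin at the bottom-left of its bounding rectangle.
Web: 10 × 270, A = 2 700 mm², y = 135 mm, Ī = 16 402 500 mm⁴.
Top flange (beyond web): 85 × 16, A = 1 360 mm², y = 262 mm, Ī = 29013.3 mm⁴.
Bottom flange (beyond web): 85 × 16, A = 1 360 mm², y = 8 mm, Ī = 29013.3 mm⁴.
By symmetry the centroid is at mid-height, ȳ = 135 mm.
Transfer each piece to the centroidal x-axis using Ī + A·d² with d = y − 135:
  web: d = 0 mm → contributes +16 402 500 mm⁴
  top flange (beyond web): d = 127 mm → contributes +21 964 453 mm⁴
  bottom flange (beyond web): d = -127 mm → contributes +21 964 453 mm⁴
Total I = 60 331 407 mm⁴.
For the y-axis: x̄ = 28.8376 mm.
Repeating about the centroidal y-axis gives I_y = 4 717 344 mm⁴.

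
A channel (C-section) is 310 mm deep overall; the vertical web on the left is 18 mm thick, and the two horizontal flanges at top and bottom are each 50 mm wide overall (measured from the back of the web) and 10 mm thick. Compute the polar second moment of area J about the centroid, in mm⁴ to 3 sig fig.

J ≈ 5.97 × 10⁷ mm⁴

Decompose the section into non-overlapping parts with the origin at the bottom-left of its bounding rectangle.
Web: 18 × 310, A = 5 580 mm², y = 155 mm, Ī = 44 686 500 mm⁴.
Top flange (beyond web): 32 × 10, A = 320 mm², y = 305 mm, Ī = 2666.7 mm⁴.
Bottom flange (beyond web): 32 × 10, A = 320 mm², y = 5 mm, Ī = 2666.7 mm⁴.
By symmetry the centroid is at mid-height, ȳ = 155 mm.
Transfer each piece to the centroidal x-axis using Ī + A·d² with d = y − 155:
  web: d = 0 mm → contributes +44 686 500 mm⁴
  top flange (beyond web): d = 150 mm → contributes +7 202 667 mm⁴
  bottom flange (beyond web): d = -150 mm → contributes +7 202 667 mm⁴
Total I = 59 091 833 mm⁴.
For the y-axis: x̄ = 11.572 mm.
Repeating about the centroidal y-axis gives I_y = 564 116 mm⁴.
Polar second moment: J = I_x + I_y = 59 655 949 mm⁴.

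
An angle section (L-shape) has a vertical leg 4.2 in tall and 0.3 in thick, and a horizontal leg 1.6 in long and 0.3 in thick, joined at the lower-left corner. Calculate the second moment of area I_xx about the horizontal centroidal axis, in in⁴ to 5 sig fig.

I_xx ≈ 2.9876 in⁴

Split into non-overlapping primitives; take the origin at the lower-left of the bounding box.
Vertical leg: 0.3 × 4.2, A = 1.26 in², y = 2.1 in, Ī = 1.8522 in⁴.
Horizontal leg (remainder): 1.3 × 0.3, A = 0.39 in², y = 0.15 in, Ī = 0.002925 in⁴.
Centroid: ȳ = ΣA·y / ΣA = 1.639091 in.
Transfer each piece to the horizontal centroidal axis using Ī + A·d² with d = y − 1.639091:
  vertical leg: d = 0.4609091 in → contributes +2.119871 in⁴
  horizontal leg (remainder): d = -1.489091 in → contributes +0.8677078 in⁴
Total I = 2.987579 in⁴.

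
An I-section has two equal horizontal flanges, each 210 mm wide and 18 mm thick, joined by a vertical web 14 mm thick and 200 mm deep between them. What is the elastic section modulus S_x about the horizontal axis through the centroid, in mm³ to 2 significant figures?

S_x ≈ 8.4 × 10⁵ mm³

Treat the section as a set of non-overlapping primitives; coordinates are from the bounding-box lower-left.
Bottom flange: 210 × 18, A = 3 780 mm², y = 9 mm, Ī = 102 060 mm⁴.
Web: 14 × 200, A = 2 800 mm², y = 118 mm, Ī = 9 333 333 mm⁴.
Top flange: 210 × 18, A = 3 780 mm², y = 227 mm, Ī = 102 060 mm⁴.
By symmetry the centroid is at mid-height, ȳ = 118 mm.
Transfer each piece to the horizontal axis through the centroid using Ī + A·d² with d = y − 118:
  bottom flange: d = -109 mm → contributes +45 012 240 mm⁴
  web: d = 0 mm → contributes +9 333 333 mm⁴
  top flange: d = 109 mm → contributes +45 012 240 mm⁴
Total I = 99 357 813 mm⁴.
Extreme fibre distance c = 118 mm; S = I/c = 842 015 mm³.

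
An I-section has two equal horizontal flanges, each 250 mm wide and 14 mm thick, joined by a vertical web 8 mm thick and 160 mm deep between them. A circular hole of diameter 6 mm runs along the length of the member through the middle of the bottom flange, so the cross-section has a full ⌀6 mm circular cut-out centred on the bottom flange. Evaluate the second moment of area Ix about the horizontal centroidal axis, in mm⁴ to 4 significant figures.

Ix ≈ 5.561 × 10⁷ mm⁴

Break the section into simple shapes (no overlaps), measuring from the bottom-left corner of the bounding box.
Bottom flange: 250 × 14, A = 3 500 mm², y = 7 mm, Ī = 57166.7 mm⁴.
Web: 8 × 160, A = 1 280 mm², y = 94 mm, Ī = 2 730 667 mm⁴.
Top flange: 250 × 14, A = 3 500 mm², y = 181 mm, Ī = 57166.7 mm⁴.
Hole (subtracted): ⌀6, A = 28.2743 mm², y = 7 mm, Ī = 63.6173 mm⁴.
Centroid: ȳ = ΣA·y / ΣA = 94.2981 mm.
Transfer each piece to the horizontal centroidal axis using Ī + A·d² with d = y − 94.2981:
  bottom flange: d = -87.2981 mm → contributes +26 730 523 mm⁴
  web: d = -0.298103 mm → contributes +2 730 780 mm⁴
  top flange: d = 86.7019 mm → contributes +26 367 433 mm⁴
  hole: d = -87.2981 mm → contributes −215 541 mm⁴
Total I = 55 613 195 mm⁴.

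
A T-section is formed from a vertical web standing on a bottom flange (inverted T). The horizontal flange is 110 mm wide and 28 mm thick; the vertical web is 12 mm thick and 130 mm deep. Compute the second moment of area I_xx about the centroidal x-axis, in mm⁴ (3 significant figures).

I_xx ≈ 8.86 × 10⁶ mm⁴

Decompose the section into non-overlapping parts with the origin at the bottom-left of its bounding rectangle.
Flange: 110 × 28, A = 3 080 mm², y = 14 mm, Ī = 201 227 mm⁴.
Web: 12 × 130, A = 1 560 mm², y = 93 mm, Ī = 2 197 000 mm⁴.
Centroid: ȳ = ΣA·y / ΣA = 40.56 mm.
Transfer each piece to the centroidal x-axis using Ī + A·d² with d = y − 40.56:
  flange: d = -26.56 mm → contributes +2 374 019 mm⁴
  web: d = 52.44 mm → contributes +6 486 871 mm⁴
Total I = 8 860 890 mm⁴.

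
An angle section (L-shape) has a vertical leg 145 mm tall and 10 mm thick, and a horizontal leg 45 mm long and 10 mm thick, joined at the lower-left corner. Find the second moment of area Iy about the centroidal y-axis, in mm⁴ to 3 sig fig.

Iy ≈ 1.91 × 10⁵ mm⁴

Decompose the section into non-overlapping parts with the origin at the bottom-left of its bounding rectangle.
Vertical leg: 10 × 145, A = 1 450 mm², x = 5 mm, Ī = 12 083 mm⁴.
Horizontal leg (remainder): 35 × 10, A = 350 mm², x = 27.5 mm, Ī = 35 729 mm⁴.
Centroid: x̄ = ΣA·x / ΣA = 9.375 mm.
Transfer each piece to the centroidal y-axis using Ī + A·d² with d = x − 9.375:
  vertical leg: d = -4.375 mm → contributes +39 837 mm⁴
  horizontal leg (remainder): d = 18.125 mm → contributes +150 710 mm⁴
Total I = 190 547 mm⁴.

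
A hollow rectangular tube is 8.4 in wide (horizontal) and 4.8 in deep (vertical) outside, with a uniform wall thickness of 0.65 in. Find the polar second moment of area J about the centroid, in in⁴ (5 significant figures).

J ≈ 184.74 in⁴

Decompose the section into non-overlapping parts with the origin at the bottom-left of its bounding rectangle.
Outer rectangle: 8.4 × 4.8, A = 40.32 in², y = 2.4 in, Ī = 77.4144 in⁴.
Inner void (subtracted): 7.1 × 3.5, A = 24.85 in², y = 2.4 in, Ī = 25.36771 in⁴.
By symmetry the centroid is at mid-height, ȳ = 2.4 in.
All pieces are centred on the centroidal x-axis, so I = ΣĪ (holes subtracted) = 52.04669 in⁴.
Repeating about the centroidal y-axis gives I_y = 132.6909 in⁴.
Polar second moment: J = I_x + I_y = 184.7376 in⁴.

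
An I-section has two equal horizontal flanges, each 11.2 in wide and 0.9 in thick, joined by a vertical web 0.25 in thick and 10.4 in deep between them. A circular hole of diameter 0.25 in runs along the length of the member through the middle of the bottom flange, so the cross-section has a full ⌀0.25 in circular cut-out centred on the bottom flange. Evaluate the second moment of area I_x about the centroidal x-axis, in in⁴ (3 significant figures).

I_x ≈ 667 in⁴

Split into non-overlapping primitives; take the origin at the lower-left of the bounding box.
Bottom flange: 11.2 × 0.9, A = 10.08 in², y = 0.45 in, Ī = 0.6804 in⁴.
Web: 0.25 × 10.4, A = 2.6 in², y = 6.1 in, Ī = 23.435 in⁴.
Top flange: 11.2 × 0.9, A = 10.08 in², y = 11.75 in, Ī = 0.6804 in⁴.
Hole (subtracted): ⌀0.25, A = 0.049087 in², y = 0.45 in, Ī = 0.00019175 in⁴.
Centroid: ȳ = ΣA·y / ΣA = 6.1122 in.
Transfer each piece to the centroidal x-axis using Ī + A·d² with d = y − 6.1122:
  bottom flange: d = -5.6622 in → contributes +323.85 in⁴
  web: d = -0.012212 in → contributes +23.435 in⁴
  top flange: d = 5.6378 in → contributes +321.07 in⁴
  hole: d = -5.6622 in → contributes −1.574 in⁴
Total I = 666.78 in⁴.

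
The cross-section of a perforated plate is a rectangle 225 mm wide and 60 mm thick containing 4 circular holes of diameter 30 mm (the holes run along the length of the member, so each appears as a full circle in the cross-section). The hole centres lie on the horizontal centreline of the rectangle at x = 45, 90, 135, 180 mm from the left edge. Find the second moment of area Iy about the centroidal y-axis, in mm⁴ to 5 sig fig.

Iy ≈ 4.9637 × 10⁷ mm⁴

Split into non-overlapping primitives; take the origin at the lower-left of the bounding box.
Plate: 225 × 60, A = 13 500 mm², x = 112.5 mm, Ī = 56 953 125 mm⁴.
Hole 1 (subtracted): ⌀30, A = 706.8583 mm², x = 45 mm, Ī = 39760.78 mm⁴.
Hole 2 (subtracted): ⌀30, A = 706.8583 mm², x = 90 mm, Ī = 39760.78 mm⁴.
Hole 3 (subtracted): ⌀30, A = 706.8583 mm², x = 135 mm, Ī = 39760.78 mm⁴.
Hole 4 (subtracted): ⌀30, A = 706.8583 mm², x = 180 mm, Ī = 39760.78 mm⁴.
By symmetry the centroid is at mid-width, x̄ = 112.5 mm.
Transfer each piece to the centroidal y-axis using Ī + A·d² with d = x − 112.5:
  plate: d = 0 mm → contributes +56 953 125 mm⁴
  hole 1: d = -67.5 mm → contributes −3 260 384 mm⁴
  hole 2: d = -22.5 mm → contributes −397607.8 mm⁴
  hole 3: d = 22.5 mm → contributes −397607.8 mm⁴
  hole 4: d = 67.5 mm → contributes −3 260 384 mm⁴
Total I = 49 637 141 mm⁴.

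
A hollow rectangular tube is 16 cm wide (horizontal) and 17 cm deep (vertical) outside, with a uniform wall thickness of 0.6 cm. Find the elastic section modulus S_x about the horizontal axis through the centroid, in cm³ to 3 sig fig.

S_x ≈ 198 cm³

Decompose the section into non-overlapping parts with the origin at the bottom-left of its bounding rectangle.
Outer rectangle: 16 × 17, A = 272 cm², y = 8.5 cm, Ī = 6550.7 cm⁴.
Inner void (subtracted): 14.8 × 15.8, A = 233.84 cm², y = 8.5 cm, Ī = 4864.7 cm⁴.
By symmetry the centroid is at mid-height, ȳ = 8.5 cm.
All pieces are centred on the horizontal axis through the centroid, so I = ΣĪ (holes subtracted) = 1 686 cm⁴.
Extreme fibre distance c = 8.5 cm; S = I/c = 198.35 cm³.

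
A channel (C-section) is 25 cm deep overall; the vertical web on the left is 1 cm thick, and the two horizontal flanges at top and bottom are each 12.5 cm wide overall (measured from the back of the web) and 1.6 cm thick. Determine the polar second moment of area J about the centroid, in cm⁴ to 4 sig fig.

J ≈ 7337 cm⁴

Split into non-overlapping primitives; take the origin at the lower-left of the bounding box.
Web: 1 × 25, A = 25 cm², y = 12.5 cm, Ī = 1302.08 cm⁴.
Top flange (beyond web): 11.5 × 1.6, A = 18.4 cm², y = 24.2 cm, Ī = 3.92533 cm⁴.
Bottom flange (beyond web): 11.5 × 1.6, A = 18.4 cm², y = 0.8 cm, Ī = 3.92533 cm⁴.
By symmetry the centroid is at mid-height, ȳ = 12.5 cm.
Transfer each piece to the centroidal x-axis using Ī + A·d² with d = y − 12.5:
  web: d = 0 cm → contributes +1302.08 cm⁴
  top flange (beyond web): d = 11.7 cm → contributes +2522.7 cm⁴
  bottom flange (beyond web): d = -11.7 cm → contributes +2522.7 cm⁴
Total I = 6347.49 cm⁴.
For the y-axis: x̄ = 4.22168 cm.
Repeating about the centroidal y-axis gives I_y = 989.163 cm⁴.
Polar second moment: J = I_x + I_y = 7336.65 cm⁴.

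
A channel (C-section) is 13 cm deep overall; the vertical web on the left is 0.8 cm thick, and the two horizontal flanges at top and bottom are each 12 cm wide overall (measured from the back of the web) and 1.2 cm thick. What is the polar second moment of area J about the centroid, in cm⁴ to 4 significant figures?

J ≈ 1637 cm⁴

Split into non-overlapping primitives; take the origin at the lower-left of the bounding box.
Web: 0.8 × 13, A = 10.4 cm², y = 6.5 cm, Ī = 146.467 cm⁴.
Top flange (beyond web): 11.2 × 1.2, A = 13.44 cm², y = 12.4 cm, Ī = 1.6128 cm⁴.
Bottom flange (beyond web): 11.2 × 1.2, A = 13.44 cm², y = 0.6 cm, Ī = 1.6128 cm⁴.
By symmetry the centroid is at mid-height, ȳ = 6.5 cm.
Transfer each piece to the centroidal x-axis using Ī + A·d² with d = y − 6.5:
  web: d = 0 cm → contributes +146.467 cm⁴
  top flange (beyond web): d = 5.9 cm → contributes +469.459 cm⁴
  bottom flange (beyond web): d = -5.9 cm → contributes +469.459 cm⁴
Total I = 1085.39 cm⁴.
For the y-axis: x̄ = 4.72618 cm.
Repeating about the centroidal y-axis gives I_y = 551.494 cm⁴.
Polar second moment: J = I_x + I_y = 1636.88 cm⁴.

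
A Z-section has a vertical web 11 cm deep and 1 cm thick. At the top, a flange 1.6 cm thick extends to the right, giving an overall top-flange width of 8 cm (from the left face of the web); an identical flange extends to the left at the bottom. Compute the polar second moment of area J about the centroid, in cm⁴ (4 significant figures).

Treat the section as a set of non-overlapping primitives; coordinates are from the bounding-box lower-left.
Web: 1 × 11, A = 11 cm², y = 5.5 cm, Ī = 110.917 cm⁴.
Top flange (beyond web): 7 × 1.6, A = 11.2 cm², y = 10.2 cm, Ī = 2.38933 cm⁴.
Bottom flange (beyond web): 7 × 1.6, A = 11.2 cm², y = 0.8 cm, Ī = 2.38933 cm⁴.
Centroid: ȳ = ΣA·y / ΣA = 5.5 cm.
Transfer each piece to the centroidal x-axis using Ī + A·d² with d = y − 5.5:
  web: d = 0 cm → contributes +110.917 cm⁴
  top flange (beyond web): d = 4.7 cm → contributes +249.797 cm⁴
  bottom flange (beyond web): d = -4.7 cm → contributes +249.797 cm⁴
Total I = 610.511 cm⁴.
For the y-axis: x̄ = 7.5 cm.
Repeating about the centroidal y-axis gives I_y = 450.783 cm⁴.
Polar second moment: J = I_x + I_y = 1061.29 cm⁴.

J ≈ 1061 cm⁴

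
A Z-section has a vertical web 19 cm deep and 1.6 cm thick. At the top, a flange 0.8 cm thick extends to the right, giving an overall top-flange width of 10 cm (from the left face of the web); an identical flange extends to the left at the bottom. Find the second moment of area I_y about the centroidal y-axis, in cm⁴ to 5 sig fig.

Decompose the section into non-overlapping parts with the origin at the bottom-left of its bounding rectangle.
Web: 1.6 × 19, A = 30.4 cm², x = 9.2 cm, Ī = 6.485333 cm⁴.
Top flange (beyond web): 8.4 × 0.8, A = 6.72 cm², x = 14.2 cm, Ī = 39.5136 cm⁴.
Bottom flange (beyond web): 8.4 × 0.8, A = 6.72 cm², x = 4.2 cm, Ī = 39.5136 cm⁴.
Centroid: x̄ = ΣA·x / ΣA = 9.2 cm.
Transfer each piece to the centroidal y-axis using Ī + A·d² with d = x − 9.2:
  web: d = 0 cm → contributes +6.485333 cm⁴
  top flange (beyond web): d = 5 cm → contributes +207.5136 cm⁴
  bottom flange (beyond web): d = -5 cm → contributes +207.5136 cm⁴
Total I = 421.5125 cm⁴.

I_y ≈ 421.51 cm⁴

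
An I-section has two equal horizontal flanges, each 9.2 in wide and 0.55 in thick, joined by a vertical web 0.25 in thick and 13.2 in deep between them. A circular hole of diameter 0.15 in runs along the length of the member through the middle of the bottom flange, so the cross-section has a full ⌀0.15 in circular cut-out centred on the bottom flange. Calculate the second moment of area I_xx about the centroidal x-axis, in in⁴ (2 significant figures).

Split into non-overlapping primitives; take the origin at the lower-left of the bounding box.
Bottom flange: 9.2 × 0.55, A = 5.06 in², y = 0.275 in, Ī = 0.1276 in⁴.
Web: 0.25 × 13.2, A = 3.3 in², y = 7.15 in, Ī = 47.92 in⁴.
Top flange: 9.2 × 0.55, A = 5.06 in², y = 14.03 in, Ī = 0.1276 in⁴.
Hole (subtracted): ⌀0.15, A = 0.01767 in², y = 0.275 in, Ī = 0.00002485 in⁴.
Centroid: ȳ = ΣA·y / ΣA = 7.159 in.
Transfer each piece to the centroidal x-axis using Ī + A·d² with d = y − 7.159:
  bottom flange: d = -6.884 in → contributes +239.9 in⁴
  web: d = -0.009065 in → contributes +47.92 in⁴
  top flange: d = 6.866 in → contributes +238.7 in⁴
  hole: d = -6.884 in → contributes −0.8375 in⁴
Total I = 525.7 in⁴.

I_xx ≈ 530 in⁴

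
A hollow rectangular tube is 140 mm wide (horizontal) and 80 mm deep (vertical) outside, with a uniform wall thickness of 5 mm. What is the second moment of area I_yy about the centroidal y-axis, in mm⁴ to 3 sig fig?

I_yy ≈ 5.48 × 10⁶ mm⁴

Decompose the section into non-overlapping parts with the origin at the bottom-left of its bounding rectangle.
Outer rectangle: 140 × 80, A = 11 200 mm², x = 70 mm, Ī = 18 293 333 mm⁴.
Inner void (subtracted): 130 × 70, A = 9 100 mm², x = 70 mm, Ī = 12 815 833 mm⁴.
By symmetry the centroid is at mid-width, x̄ = 70 mm.
All pieces are centred on the centroidal y-axis, so I = ΣĪ (holes subtracted) = 5 477 500 mm⁴.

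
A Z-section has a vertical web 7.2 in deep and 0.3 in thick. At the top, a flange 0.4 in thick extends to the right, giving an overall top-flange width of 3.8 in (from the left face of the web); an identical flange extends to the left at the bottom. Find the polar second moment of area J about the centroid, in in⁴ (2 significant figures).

J ≈ 55 in⁴

Break the section into simple shapes (no overlaps), measuring from the bottom-left corner of the bounding box.
Web: 0.3 × 7.2, A = 2.16 in², y = 3.6 in, Ī = 9.331 in⁴.
Top flange (beyond web): 3.5 × 0.4, A = 1.4 in², y = 7 in, Ī = 0.01867 in⁴.
Bottom flange (beyond web): 3.5 × 0.4, A = 1.4 in², y = 0.2 in, Ī = 0.01867 in⁴.
Centroid: ȳ = ΣA·y / ΣA = 3.6 in.
Transfer each piece to the centroidal x-axis using Ī + A·d² with d = y − 3.6:
  web: d = 0 in → contributes +9.331 in⁴
  top flange (beyond web): d = 3.4 in → contributes +16.2 in⁴
  bottom flange (beyond web): d = -3.4 in → contributes +16.2 in⁴
Total I = 41.74 in⁴.
For the y-axis: x̄ = 3.65 in.
Repeating about the centroidal y-axis gives I_y = 12.98 in⁴.
Polar second moment: J = I_x + I_y = 54.72 in⁴.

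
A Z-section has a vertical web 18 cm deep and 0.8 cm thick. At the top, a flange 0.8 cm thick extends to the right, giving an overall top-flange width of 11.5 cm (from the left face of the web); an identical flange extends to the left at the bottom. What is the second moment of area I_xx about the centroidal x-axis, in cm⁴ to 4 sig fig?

I_xx ≈ 1656 cm⁴

Split into non-overlapping primitives; take the origin at the lower-left of the bounding box.
Web: 0.8 × 18, A = 14.4 cm², y = 9 cm, Ī = 388.8 cm⁴.
Top flange (beyond web): 10.7 × 0.8, A = 8.56 cm², y = 17.6 cm, Ī = 0.456533 cm⁴.
Bottom flange (beyond web): 10.7 × 0.8, A = 8.56 cm², y = 0.4 cm, Ī = 0.456533 cm⁴.
Centroid: ȳ = ΣA·y / ΣA = 9 cm.
Transfer each piece to the centroidal x-axis using Ī + A·d² with d = y − 9:
  web: d = 0 cm → contributes +388.8 cm⁴
  top flange (beyond web): d = 8.6 cm → contributes +633.554 cm⁴
  bottom flange (beyond web): d = -8.6 cm → contributes +633.554 cm⁴
Total I = 1655.91 cm⁴.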